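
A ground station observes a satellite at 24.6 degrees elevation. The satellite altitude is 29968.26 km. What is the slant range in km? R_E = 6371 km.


h = 29968.26 km, el = 24.6 deg
d = -R_E*sin(el) + sqrt((R_E*sin(el))^2 + 2*R_E*h + h^2)
d = -6371.0000*sin(0.429351) + sqrt((6371.0000*0.4162808)^2 + 2*6371.0000*29968.26 + 29968.26^2)
d = 33222.4614 km

33222.4614 km


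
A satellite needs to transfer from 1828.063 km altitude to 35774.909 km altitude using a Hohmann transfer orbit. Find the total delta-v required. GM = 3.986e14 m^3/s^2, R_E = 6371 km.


r1 = 8199.0630 km = 8.199063e+06 m
r2 = 42145.9090 km = 4.2145909e+07 m
dv1 = sqrt(mu/r1)*(sqrt(2*r2/(r1+r2)) - 1) = 2049.4981 m/s
dv2 = sqrt(mu/r2)*(1 - sqrt(2*r1/(r1+r2))) = 1320.1916 m/s
total dv = |dv1| + |dv2| = 2049.4981 + 1320.1916 = 3369.6896 m/s = 3.3697 km/s

3.3697 km/s


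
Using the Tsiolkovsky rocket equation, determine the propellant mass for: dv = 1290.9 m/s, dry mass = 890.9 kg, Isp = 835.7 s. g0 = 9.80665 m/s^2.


ve = Isp * g0 = 835.7 * 9.80665 = 8195.417405 m/s
mass ratio = exp(dv/ve) = exp(1290.9/8195.417405) = 1.17059815
m_prop = m_dry * (mr - 1) = 890.9 * (1.17059815 - 1)
m_prop = 151.9859 kg

151.9859 kg


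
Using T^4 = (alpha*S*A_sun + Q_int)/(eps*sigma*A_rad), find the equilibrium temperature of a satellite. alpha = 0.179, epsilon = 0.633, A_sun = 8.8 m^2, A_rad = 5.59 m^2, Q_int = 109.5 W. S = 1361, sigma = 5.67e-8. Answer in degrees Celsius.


Numerator = alpha*S*A_sun + Q_int = 0.179*1361*8.8 + 109.5 = 2253.3472 W
Denominator = eps*sigma*A_rad = 0.633*5.67e-8*5.59 = 2.0063125e-07 W/K^4
T^4 = 1.1231287e+10 K^4
T = 325.5423 K = 52.3923 C

52.3923 degrees Celsius


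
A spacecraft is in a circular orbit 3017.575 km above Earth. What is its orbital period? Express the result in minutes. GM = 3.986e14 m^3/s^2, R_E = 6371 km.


r = 9388.5750 km = 9.388575e+06 m
T = 2*pi*sqrt(r^3/mu) = 2*pi*sqrt(8.2755914e+20 / 3.986e14)
T = 9053.3798 s = 150.8897 min

150.8897 minutes


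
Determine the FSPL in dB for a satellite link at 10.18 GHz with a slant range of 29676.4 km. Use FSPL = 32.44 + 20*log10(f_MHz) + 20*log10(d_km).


f = 10.18 GHz = 10180.0000 MHz
d = 29676.4 km
FSPL = 32.44 + 20*log10(10180.0000) + 20*log10(29676.4)
FSPL = 32.44 + 80.1550 + 89.4482
FSPL = 202.0432 dB

202.0432 dB


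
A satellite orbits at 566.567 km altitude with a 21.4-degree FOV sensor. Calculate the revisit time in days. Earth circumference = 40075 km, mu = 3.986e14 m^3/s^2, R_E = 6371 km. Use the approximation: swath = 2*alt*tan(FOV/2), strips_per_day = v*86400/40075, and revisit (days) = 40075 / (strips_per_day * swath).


swath = 2*566.567*tan(0.1867502) = 214.1079 km
v = sqrt(mu/r) = 7579.9275 m/s = 7.5799 km/s
strips/day = v*86400/40075 = 7.5799*86400/40075 = 16.3420
coverage/day = strips * swath = 16.3420 * 214.1079 = 3498.9516 km
revisit = 40075 / 3498.9516 = 11.4534 days

11.4534 days


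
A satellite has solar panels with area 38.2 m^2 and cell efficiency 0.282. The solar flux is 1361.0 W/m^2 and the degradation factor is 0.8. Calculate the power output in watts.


P = area * eta * S * degradation
P = 38.2 * 0.282 * 1361.0 * 0.8
P = 11728.9891 W

11728.9891 W


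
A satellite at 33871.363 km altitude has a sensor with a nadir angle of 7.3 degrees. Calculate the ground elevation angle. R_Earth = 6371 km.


r = R_E + alt = 40242.3630 km
Law of sines in the satellite / Earth-center / ground-point triangle:
  sin(nadir)/R_E = sin(90 + el)/r  =>  cos(el) = (r/R_E)*sin(nadir)
cos(el) = (40242.3630 / 6371.0000) * sin(7.3 deg) = 0.8026024
el = arccos(0.8026024) = 36.6207 deg
(Earth-central angle = 90 - nadir - el = 46.0793 deg)

36.6207 degrees


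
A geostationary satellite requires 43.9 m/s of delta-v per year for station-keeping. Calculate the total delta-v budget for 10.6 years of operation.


dV = rate * years = 43.9 * 10.6
dV = 465.3400 m/s

465.3400 m/s


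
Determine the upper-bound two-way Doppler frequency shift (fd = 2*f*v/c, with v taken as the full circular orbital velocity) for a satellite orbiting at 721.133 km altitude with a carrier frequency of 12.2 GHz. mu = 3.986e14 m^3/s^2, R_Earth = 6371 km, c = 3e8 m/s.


r = 7.092133e+06 m
v = sqrt(mu/r) = 7496.8740 m/s (worst-case radial velocity)
f = 12.2 GHz = 1.22e+10 Hz
fd = 2*f*v/c = 2*1.22e+10*7496.8740/3.0e+08
fd = 609745.7517 Hz

609745.7517 Hz


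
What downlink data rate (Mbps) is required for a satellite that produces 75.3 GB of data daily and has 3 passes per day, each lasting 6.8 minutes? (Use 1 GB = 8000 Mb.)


total contact time = 3 * 6.8 * 60 = 1224.0000 s
data = 75.3 GB = 602400.0000 Mb
rate = 602400.0000 / 1224.0000 = 492.1569 Mbps

492.1569 Mbps


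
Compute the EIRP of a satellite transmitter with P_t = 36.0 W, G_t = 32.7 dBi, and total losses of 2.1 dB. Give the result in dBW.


Pt = 36.0 W = 15.5630 dBW
EIRP = Pt_dBW + Gt - losses = 15.5630 + 32.7 - 2.1 = 46.1630 dBW

46.1630 dBW


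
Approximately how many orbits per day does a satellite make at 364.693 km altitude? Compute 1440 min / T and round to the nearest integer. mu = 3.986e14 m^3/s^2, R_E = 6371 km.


r = 6.735693e+06 m
T = 2*pi*sqrt(r^3/mu) = 5501.5447 s = 91.6924 min
revs/day = 1440 / 91.6924 = 15.7047
Rounded: 16 revolutions per day

16 revolutions per day


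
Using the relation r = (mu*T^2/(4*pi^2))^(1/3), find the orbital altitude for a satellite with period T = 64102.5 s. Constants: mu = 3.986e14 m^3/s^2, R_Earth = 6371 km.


T = 64102.5 s
r = (mu*T^2/(4*pi^2))^(1/3) = (3.986e14 * 64102.5^2 / (4*pi^2))^(1/3)
r = 3.4618573e+07 m = 34618.5732 km
alt = r - R_E = 34618.5732 - 6371 = 28247.5732 km

28247.5732 km


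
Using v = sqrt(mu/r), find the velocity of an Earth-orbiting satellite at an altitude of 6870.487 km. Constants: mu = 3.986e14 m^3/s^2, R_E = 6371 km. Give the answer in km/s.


r = R_E + alt = 6371.0 + 6870.487 = 13241.4870 km = 1.3241487e+07 m
v = sqrt(mu/r) = sqrt(3.986e14 / 1.3241487e+07) = 5486.5617 m/s = 5.4866 km/s

5.4866 km/s


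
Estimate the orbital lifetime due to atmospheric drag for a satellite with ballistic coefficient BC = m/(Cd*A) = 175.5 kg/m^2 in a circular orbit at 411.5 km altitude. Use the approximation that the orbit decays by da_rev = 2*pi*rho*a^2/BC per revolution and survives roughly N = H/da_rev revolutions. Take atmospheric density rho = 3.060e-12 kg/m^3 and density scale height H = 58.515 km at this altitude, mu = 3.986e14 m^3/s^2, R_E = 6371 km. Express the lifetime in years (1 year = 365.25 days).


a = R_E + alt = 6782.5000 km = 6.7825e+06 m
da_rev = 2*pi*rho*a^2/BC = 2*pi*3.060e-12*(6.7825e+06)^2/175.5 = 5.039689 m per revolution
N = H/da_rev = 58515.0000 m / 5.039689 m = 11610.8344 revolutions
P = 2*pi*sqrt(a^3/mu) = 5558.9904 s
lifetime = N*P = 11610.8344 * 5558.9904 = 6.4544517e+07 s = 747.0430 days
years = 747.0430 / 365.25 = 2.0453 years

2.0453 years


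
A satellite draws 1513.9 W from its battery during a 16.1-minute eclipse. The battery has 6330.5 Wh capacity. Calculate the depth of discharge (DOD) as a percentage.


E_used = P * t / 60 = 1513.9 * 16.1 / 60 = 406.2298 Wh
DOD = E_used / E_total * 100 = 406.2298 / 6330.5 * 100
DOD = 6.4170 %

6.4170 %


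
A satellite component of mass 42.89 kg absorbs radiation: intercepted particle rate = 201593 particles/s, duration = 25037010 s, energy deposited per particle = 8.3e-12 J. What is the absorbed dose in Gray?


Total energy deposited = rate * time * E_per
  = 201593 * 25037010 * 8.3e-12 = 41.8925 J
Dose = E_total / mass = 41.8925 / 42.89
Dose = 0.9767422 Gy

0.9767 Gy


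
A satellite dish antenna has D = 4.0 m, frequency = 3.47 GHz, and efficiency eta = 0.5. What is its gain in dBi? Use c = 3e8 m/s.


lambda = c/f = 3e8 / 3.47e+09 = 0.08645533 m
G = eta*(pi*D/lambda)^2 = 0.5*(pi*4.0/0.08645533)^2
G = 10563.4595 (linear)
G = 10*log10(10563.4595) = 40.2381 dBi

40.2381 dBi


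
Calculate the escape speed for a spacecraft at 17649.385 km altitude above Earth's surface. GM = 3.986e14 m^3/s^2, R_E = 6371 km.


r = 6371.0 + 17649.385 = 24020.3850 km = 2.4020385e+07 m
v_esc = sqrt(2*mu/r) = sqrt(2*3.986e14 / 2.4020385e+07)
v_esc = 5760.9441 m/s = 5.7609 km/s

5.7609 km/s


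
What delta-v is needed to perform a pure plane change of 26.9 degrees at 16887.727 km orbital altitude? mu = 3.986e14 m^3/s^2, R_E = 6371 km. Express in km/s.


r = 23258.7270 km = 2.3258727e+07 m
V = sqrt(mu/r) = 4139.7649 m/s
di = 26.9 deg = 0.4694936 rad
dV = 2*V*sin(di/2) = 2*4139.7649*sin(0.2347468)
dV = 1925.7915 m/s = 1.9258 km/s

1.9258 km/s


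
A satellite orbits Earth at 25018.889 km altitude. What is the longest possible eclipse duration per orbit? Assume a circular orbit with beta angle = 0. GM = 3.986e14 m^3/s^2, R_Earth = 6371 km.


r = 31389.8890 km
T = 922.4538 min
Eclipse fraction = arcsin(R_E/r)/pi = arcsin(6371.0000/31389.8890)/pi
= arcsin(0.2029634)/pi = 0.06505726
Eclipse duration = 0.06505726 * 922.4538 = 60.0123 min

60.0123 minutes


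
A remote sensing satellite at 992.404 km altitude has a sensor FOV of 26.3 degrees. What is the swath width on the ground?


FOV = 26.3 deg = 0.4590216 rad
swath = 2 * alt * tan(FOV/2) = 2 * 992.404 * tan(0.2295108)
swath = 2 * 992.404 * 0.2336274
swath = 463.7055 km

463.7055 km


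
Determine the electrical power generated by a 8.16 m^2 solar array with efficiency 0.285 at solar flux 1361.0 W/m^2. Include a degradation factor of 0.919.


P = area * eta * S * degradation
P = 8.16 * 0.285 * 1361.0 * 0.919
P = 2908.7651 W

2908.7651 W


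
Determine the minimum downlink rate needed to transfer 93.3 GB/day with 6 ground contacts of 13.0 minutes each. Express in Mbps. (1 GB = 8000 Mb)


total contact time = 6 * 13.0 * 60 = 4680.0000 s
data = 93.3 GB = 746400.0000 Mb
rate = 746400.0000 / 4680.0000 = 159.4872 Mbps

159.4872 Mbps


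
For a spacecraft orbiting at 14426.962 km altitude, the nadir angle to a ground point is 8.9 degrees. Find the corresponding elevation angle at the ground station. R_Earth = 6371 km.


r = R_E + alt = 20797.9620 km
Law of sines in the satellite / Earth-center / ground-point triangle:
  sin(nadir)/R_E = sin(90 + el)/r  =>  cos(el) = (r/R_E)*sin(nadir)
cos(el) = (20797.9620 / 6371.0000) * sin(8.9 deg) = 0.505048
el = arccos(0.505048) = 59.6655 deg
(Earth-central angle = 90 - nadir - el = 21.4345 deg)

59.6655 degrees


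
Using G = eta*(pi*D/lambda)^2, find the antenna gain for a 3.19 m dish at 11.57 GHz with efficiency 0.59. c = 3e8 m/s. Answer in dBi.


lambda = c/f = 3e8 / 1.157e+10 = 0.02592913 m
G = eta*(pi*D/lambda)^2 = 0.59*(pi*3.19/0.02592913)^2
G = 88136.8108 (linear)
G = 10*log10(88136.8108) = 49.4516 dBi

49.4516 dBi


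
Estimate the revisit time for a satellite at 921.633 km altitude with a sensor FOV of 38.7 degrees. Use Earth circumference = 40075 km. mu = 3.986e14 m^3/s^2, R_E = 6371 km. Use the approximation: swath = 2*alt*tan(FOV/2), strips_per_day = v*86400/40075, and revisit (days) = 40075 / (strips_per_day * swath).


swath = 2*921.633*tan(0.3377212) = 647.3089 km
v = sqrt(mu/r) = 7393.0981 m/s = 7.3931 km/s
strips/day = v*86400/40075 = 7.3931*86400/40075 = 15.9392
coverage/day = strips * swath = 15.9392 * 647.3089 = 10317.5905 km
revisit = 40075 / 10317.5905 = 3.8841 days

3.8841 days


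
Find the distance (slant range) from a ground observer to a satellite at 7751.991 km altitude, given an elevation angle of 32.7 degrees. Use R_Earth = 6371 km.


h = 7751.991 km, el = 32.7 deg
d = -R_E*sin(el) + sqrt((R_E*sin(el))^2 + 2*R_E*h + h^2)
d = -6371.0000*sin(0.5707227) + sqrt((6371.0000*0.5402403)^2 + 2*6371.0000*7751.991 + 7751.991^2)
d = 9623.9511 km

9623.9511 km


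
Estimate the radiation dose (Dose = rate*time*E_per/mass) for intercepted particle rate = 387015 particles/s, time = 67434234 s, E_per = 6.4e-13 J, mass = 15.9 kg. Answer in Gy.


Total energy deposited = rate * time * E_per
  = 387015 * 67434234 * 6.4e-13 = 16.7028 J
Dose = E_total / mass = 16.7028 / 15.9
Dose = 1.0505 Gy

1.0505 Gy


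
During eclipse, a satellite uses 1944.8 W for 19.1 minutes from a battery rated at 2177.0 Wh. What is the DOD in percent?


E_used = P * t / 60 = 1944.8 * 19.1 / 60 = 619.0947 Wh
DOD = E_used / E_total * 100 = 619.0947 / 2177.0 * 100
DOD = 28.4380 %

28.4380 %


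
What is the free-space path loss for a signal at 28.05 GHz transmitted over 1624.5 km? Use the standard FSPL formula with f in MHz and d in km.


f = 28.05 GHz = 28050.0000 MHz
d = 1624.5 km
FSPL = 32.44 + 20*log10(28050.0000) + 20*log10(1624.5)
FSPL = 32.44 + 88.9587 + 64.2144
FSPL = 185.6131 dB

185.6131 dB


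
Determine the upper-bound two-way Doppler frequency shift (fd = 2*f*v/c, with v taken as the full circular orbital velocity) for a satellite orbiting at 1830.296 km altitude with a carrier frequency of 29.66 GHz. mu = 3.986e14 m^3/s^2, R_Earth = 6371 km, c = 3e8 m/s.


r = 8.201296e+06 m
v = sqrt(mu/r) = 6971.5188 m/s (worst-case radial velocity)
f = 29.66 GHz = 2.966e+10 Hz
fd = 2*f*v/c = 2*2.966e+10*6971.5188/3.0e+08
fd = 1.3785017e+06 Hz

1.3785e+06 Hz


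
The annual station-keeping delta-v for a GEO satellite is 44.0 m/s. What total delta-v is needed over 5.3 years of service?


dV = rate * years = 44.0 * 5.3
dV = 233.2000 m/s

233.2000 m/s


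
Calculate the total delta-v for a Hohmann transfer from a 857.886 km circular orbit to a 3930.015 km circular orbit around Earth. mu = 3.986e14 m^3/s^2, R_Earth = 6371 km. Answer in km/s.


r1 = 7228.8860 km = 7.228886e+06 m
r2 = 10301.0150 km = 1.0301015e+07 m
dv1 = sqrt(mu/r1)*(sqrt(2*r2/(r1+r2)) - 1) = 624.4196 m/s
dv2 = sqrt(mu/r2)*(1 - sqrt(2*r1/(r1+r2))) = 571.3135 m/s
total dv = |dv1| + |dv2| = 624.4196 + 571.3135 = 1195.7331 m/s = 1.1957 km/s

1.1957 km/s


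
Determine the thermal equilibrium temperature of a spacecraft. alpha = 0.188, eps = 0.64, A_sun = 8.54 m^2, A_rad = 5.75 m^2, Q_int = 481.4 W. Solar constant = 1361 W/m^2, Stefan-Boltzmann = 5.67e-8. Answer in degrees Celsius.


Numerator = alpha*S*A_sun + Q_int = 0.188*1361*8.54 + 481.4 = 2666.5127 W
Denominator = eps*sigma*A_rad = 0.64*5.67e-8*5.75 = 2.08656e-07 W/K^4
T^4 = 1.2779468e+10 K^4
T = 336.2236 K = 63.0736 C

63.0736 degrees Celsius


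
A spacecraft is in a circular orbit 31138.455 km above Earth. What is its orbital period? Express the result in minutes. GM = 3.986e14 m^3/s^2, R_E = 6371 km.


r = 37509.4550 km = 3.7509455e+07 m
T = 2*pi*sqrt(r^3/mu) = 2*pi*sqrt(5.2774273e+22 / 3.986e14)
T = 72297.3456 s = 1204.9558 min

1204.9558 minutes


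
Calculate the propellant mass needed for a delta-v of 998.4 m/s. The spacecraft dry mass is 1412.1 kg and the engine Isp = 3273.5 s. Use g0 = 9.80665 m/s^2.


ve = Isp * g0 = 3273.5 * 9.80665 = 32102.068775 m/s
mass ratio = exp(dv/ve) = exp(998.4/32102.068775) = 1.03158948
m_prop = m_dry * (mr - 1) = 1412.1 * (1.03158948 - 1)
m_prop = 44.6075 kg

44.6075 kg


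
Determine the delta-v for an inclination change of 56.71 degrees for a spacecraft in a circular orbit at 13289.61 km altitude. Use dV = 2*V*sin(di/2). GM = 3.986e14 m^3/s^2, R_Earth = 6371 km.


r = 19660.6100 km = 1.966061e+07 m
V = sqrt(mu/r) = 4502.6704 m/s
di = 56.71 deg = 0.9897762 rad
dV = 2*V*sin(di/2) = 2*4502.6704*sin(0.4948881)
dV = 4276.9352 m/s = 4.2769 km/s

4.2769 km/s


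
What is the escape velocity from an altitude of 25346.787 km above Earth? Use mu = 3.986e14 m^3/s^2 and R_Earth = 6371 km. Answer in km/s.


r = 6371.0 + 25346.787 = 31717.7870 km = 3.1717787e+07 m
v_esc = sqrt(2*mu/r) = sqrt(2*3.986e14 / 3.1717787e+07)
v_esc = 5013.3983 m/s = 5.0134 km/s

5.0134 km/s


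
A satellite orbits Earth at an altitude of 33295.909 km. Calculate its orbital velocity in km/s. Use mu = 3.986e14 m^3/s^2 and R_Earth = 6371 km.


r = R_E + alt = 6371.0 + 33295.909 = 39666.9090 km = 3.9666909e+07 m
v = sqrt(mu/r) = sqrt(3.986e14 / 3.9666909e+07) = 3169.9650 m/s = 3.1700 km/s

3.1700 km/s


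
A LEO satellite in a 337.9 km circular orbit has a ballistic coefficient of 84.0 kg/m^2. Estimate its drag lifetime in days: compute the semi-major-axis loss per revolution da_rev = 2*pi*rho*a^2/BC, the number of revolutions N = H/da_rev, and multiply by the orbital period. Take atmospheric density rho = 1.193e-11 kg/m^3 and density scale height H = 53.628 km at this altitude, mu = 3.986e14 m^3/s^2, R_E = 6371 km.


a = R_E + alt = 6708.9000 km = 6.7089e+06 m
da_rev = 2*pi*rho*a^2/BC = 2*pi*1.193e-11*(6.7089e+06)^2/84.0 = 40.164620 m per revolution
N = H/da_rev = 53628.0000 m / 40.164620 m = 1335.2050 revolutions
P = 2*pi*sqrt(a^3/mu) = 5468.7516 s
lifetime = N*P = 1335.2050 * 5468.7516 = 7.3019043e+06 s = 84.5128 days

84.5128 days


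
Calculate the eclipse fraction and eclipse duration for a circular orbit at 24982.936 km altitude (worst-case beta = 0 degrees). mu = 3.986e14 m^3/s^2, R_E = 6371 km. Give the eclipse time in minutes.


r = 31353.9360 km
T = 920.8695 min
Eclipse fraction = arcsin(R_E/r)/pi = arcsin(6371.0000/31353.9360)/pi
= arcsin(0.2031962)/pi = 0.06513292
Eclipse duration = 0.06513292 * 920.8695 = 59.9789 min

59.9789 minutes


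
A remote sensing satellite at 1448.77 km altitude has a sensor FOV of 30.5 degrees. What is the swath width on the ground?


FOV = 30.5 deg = 0.5323254 rad
swath = 2 * alt * tan(FOV/2) = 2 * 1448.77 * tan(0.2661627)
swath = 2 * 1448.77 * 0.2726313
swath = 789.9601 km

789.9601 km


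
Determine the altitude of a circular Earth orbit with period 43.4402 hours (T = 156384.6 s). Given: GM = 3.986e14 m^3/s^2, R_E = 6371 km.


T = 156384.6 s
r = (mu*T^2/(4*pi^2))^(1/3) = (3.986e14 * 156384.6^2 / (4*pi^2))^(1/3)
r = 6.2736725e+07 m = 62736.7247 km
alt = r - R_E = 62736.7247 - 6371 = 56365.7247 km

56365.7247 km


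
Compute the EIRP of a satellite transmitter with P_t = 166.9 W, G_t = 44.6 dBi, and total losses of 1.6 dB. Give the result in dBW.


Pt = 166.9 W = 22.2246 dBW
EIRP = Pt_dBW + Gt - losses = 22.2246 + 44.6 - 1.6 = 65.2246 dBW

65.2246 dBW


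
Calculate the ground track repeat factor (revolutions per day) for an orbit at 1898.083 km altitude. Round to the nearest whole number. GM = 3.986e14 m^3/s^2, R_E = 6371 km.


r = 8.269083e+06 m
T = 2*pi*sqrt(r^3/mu) = 7483.3705 s = 124.7228 min
revs/day = 1440 / 124.7228 = 11.5456
Rounded: 12 revolutions per day

12 revolutions per day


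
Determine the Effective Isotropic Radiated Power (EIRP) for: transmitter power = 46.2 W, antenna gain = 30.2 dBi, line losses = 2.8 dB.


Pt = 46.2 W = 16.6464 dBW
EIRP = Pt_dBW + Gt - losses = 16.6464 + 30.2 - 2.8 = 44.0464 dBW

44.0464 dBW


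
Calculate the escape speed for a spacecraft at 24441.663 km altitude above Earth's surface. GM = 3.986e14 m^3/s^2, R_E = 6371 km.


r = 6371.0 + 24441.663 = 30812.6630 km = 3.0812663e+07 m
v_esc = sqrt(2*mu/r) = sqrt(2*3.986e14 / 3.0812663e+07)
v_esc = 5086.4998 m/s = 5.0865 km/s

5.0865 km/s


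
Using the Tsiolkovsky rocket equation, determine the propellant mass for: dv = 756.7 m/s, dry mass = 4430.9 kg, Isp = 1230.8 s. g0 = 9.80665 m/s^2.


ve = Isp * g0 = 1230.8 * 9.80665 = 12070.024820 m/s
mass ratio = exp(dv/ve) = exp(756.7/12070.024820) = 1.06469939
m_prop = m_dry * (mr - 1) = 4430.9 * (1.06469939 - 1)
m_prop = 286.6765 kg

286.6765 kg


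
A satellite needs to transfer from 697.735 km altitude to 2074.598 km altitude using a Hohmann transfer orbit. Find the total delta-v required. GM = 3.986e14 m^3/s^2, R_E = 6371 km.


r1 = 7068.7350 km = 7.068735e+06 m
r2 = 8445.5980 km = 8.445598e+06 m
dv1 = sqrt(mu/r1)*(sqrt(2*r2/(r1+r2)) - 1) = 326.1336 m/s
dv2 = sqrt(mu/r2)*(1 - sqrt(2*r1/(r1+r2))) = 311.9279 m/s
total dv = |dv1| + |dv2| = 326.1336 + 311.9279 = 638.0615 m/s = 0.6380615 km/s

0.6381 km/s


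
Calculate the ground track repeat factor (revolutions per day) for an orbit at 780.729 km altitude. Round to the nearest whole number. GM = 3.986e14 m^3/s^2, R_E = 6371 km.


r = 7.151729e+06 m
T = 2*pi*sqrt(r^3/mu) = 6019.0478 s = 100.3175 min
revs/day = 1440 / 100.3175 = 14.3544
Rounded: 14 revolutions per day

14 revolutions per day


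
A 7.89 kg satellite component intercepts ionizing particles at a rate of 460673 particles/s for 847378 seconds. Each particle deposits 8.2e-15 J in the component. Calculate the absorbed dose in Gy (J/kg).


Total energy deposited = rate * time * E_per
  = 460673 * 847378 * 8.2e-15 = 0.003200986 J
Dose = E_total / mass = 0.003200986 / 7.89
Dose = 4.0570167e-04 Gy

4.0570e-04 Gy


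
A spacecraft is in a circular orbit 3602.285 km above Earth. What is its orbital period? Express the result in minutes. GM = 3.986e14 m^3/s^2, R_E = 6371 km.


r = 9973.2850 km = 9.973285e+06 m
T = 2*pi*sqrt(r^3/mu) = 2*pi*sqrt(9.9200689e+20 / 3.986e14)
T = 9912.1660 s = 165.2028 min

165.2028 minutes


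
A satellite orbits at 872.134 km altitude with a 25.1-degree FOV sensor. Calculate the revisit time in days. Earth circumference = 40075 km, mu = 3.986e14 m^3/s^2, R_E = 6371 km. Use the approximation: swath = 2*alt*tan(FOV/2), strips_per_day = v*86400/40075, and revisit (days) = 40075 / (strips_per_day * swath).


swath = 2*872.134*tan(0.2190388) = 388.2922 km
v = sqrt(mu/r) = 7418.3170 m/s = 7.4183 km/s
strips/day = v*86400/40075 = 7.4183*86400/40075 = 15.9936
coverage/day = strips * swath = 15.9936 * 388.2922 = 6210.1809 km
revisit = 40075 / 6210.1809 = 6.4531 days

6.4531 days


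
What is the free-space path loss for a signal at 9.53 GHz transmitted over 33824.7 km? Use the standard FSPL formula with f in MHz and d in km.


f = 9.53 GHz = 9530.0000 MHz
d = 33824.7 km
FSPL = 32.44 + 20*log10(9530.0000) + 20*log10(33824.7)
FSPL = 32.44 + 79.5819 + 90.5847
FSPL = 202.6065 dB

202.6065 dB


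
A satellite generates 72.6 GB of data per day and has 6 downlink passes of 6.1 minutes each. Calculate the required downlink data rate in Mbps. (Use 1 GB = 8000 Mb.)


total contact time = 6 * 6.1 * 60 = 2196.0000 s
data = 72.6 GB = 580800.0000 Mb
rate = 580800.0000 / 2196.0000 = 264.4809 Mbps

264.4809 Mbps


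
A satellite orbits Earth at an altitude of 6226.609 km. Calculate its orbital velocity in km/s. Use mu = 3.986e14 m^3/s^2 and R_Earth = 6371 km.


r = R_E + alt = 6371.0 + 6226.609 = 12597.6090 km = 1.2597609e+07 m
v = sqrt(mu/r) = sqrt(3.986e14 / 1.2597609e+07) = 5625.0267 m/s = 5.6250 km/s

5.6250 km/s


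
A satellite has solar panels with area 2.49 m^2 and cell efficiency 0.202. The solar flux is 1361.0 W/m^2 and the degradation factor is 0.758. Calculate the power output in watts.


P = area * eta * S * degradation
P = 2.49 * 0.202 * 1361.0 * 0.758
P = 518.8933 W

518.8933 W


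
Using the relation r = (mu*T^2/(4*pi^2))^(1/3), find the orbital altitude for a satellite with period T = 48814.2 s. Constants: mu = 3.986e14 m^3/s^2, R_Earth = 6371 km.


T = 48814.2 s
r = (mu*T^2/(4*pi^2))^(1/3) = (3.986e14 * 48814.2^2 / (4*pi^2))^(1/3)
r = 2.8868439e+07 m = 28868.4392 km
alt = r - R_E = 28868.4392 - 6371 = 22497.4392 km

22497.4392 km


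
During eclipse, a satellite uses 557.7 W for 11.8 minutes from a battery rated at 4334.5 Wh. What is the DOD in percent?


E_used = P * t / 60 = 557.7 * 11.8 / 60 = 109.6810 Wh
DOD = E_used / E_total * 100 = 109.6810 / 4334.5 * 100
DOD = 2.5304 %

2.5304 %


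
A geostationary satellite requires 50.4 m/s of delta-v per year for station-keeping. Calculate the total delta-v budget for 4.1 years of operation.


dV = rate * years = 50.4 * 4.1
dV = 206.6400 m/s

206.6400 m/s


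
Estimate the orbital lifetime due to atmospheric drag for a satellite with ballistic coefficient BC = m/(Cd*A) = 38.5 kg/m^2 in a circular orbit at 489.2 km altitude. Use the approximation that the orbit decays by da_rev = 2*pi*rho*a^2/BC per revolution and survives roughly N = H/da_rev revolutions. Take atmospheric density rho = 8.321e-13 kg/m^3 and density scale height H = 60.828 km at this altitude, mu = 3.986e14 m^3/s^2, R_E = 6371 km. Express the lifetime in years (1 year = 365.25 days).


a = R_E + alt = 6860.2000 km = 6.8602e+06 m
da_rev = 2*pi*rho*a^2/BC = 2*pi*8.321e-13*(6.8602e+06)^2/38.5 = 6.390991 m per revolution
N = H/da_rev = 60828.0000 m / 6.390991 m = 9517.7725 revolutions
P = 2*pi*sqrt(a^3/mu) = 5654.7888 s
lifetime = N*P = 9517.7725 * 5654.7888 = 5.3820993e+07 s = 622.9282 days
years = 622.9282 / 365.25 = 1.7055 years

1.7055 years


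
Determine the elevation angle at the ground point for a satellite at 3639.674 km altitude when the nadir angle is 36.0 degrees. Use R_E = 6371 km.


r = R_E + alt = 10010.6740 km
Law of sines in the satellite / Earth-center / ground-point triangle:
  sin(nadir)/R_E = sin(90 + el)/r  =>  cos(el) = (r/R_E)*sin(nadir)
cos(el) = (10010.6740 / 6371.0000) * sin(36.0 deg) = 0.9235797
el = arccos(0.9235797) = 22.5448 deg
(Earth-central angle = 90 - nadir - el = 31.4552 deg)

22.5448 degrees


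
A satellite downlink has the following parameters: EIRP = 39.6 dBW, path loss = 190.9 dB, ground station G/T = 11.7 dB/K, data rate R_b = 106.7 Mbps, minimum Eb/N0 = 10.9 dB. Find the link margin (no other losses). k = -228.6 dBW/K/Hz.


C/N0 = EIRP - FSPL + G/T - k = 39.6 - 190.9 + 11.7 - (-228.6)
C/N0 = 89.0000 dB-Hz
R_b = 106.7 Mbps = 1.067e+08 bps -> 10*log10(R_b) = 80.2816 dB-Hz
Eb/N0 = C/N0 - 10*log10(R_b) = 89.0000 - 80.2816 = 8.7184 dB
Margin = Eb/N0 - Eb/N0_req = 8.7184 - 10.9 = -2.1816 dB (negative margin: link does not close)

-2.1816 dB


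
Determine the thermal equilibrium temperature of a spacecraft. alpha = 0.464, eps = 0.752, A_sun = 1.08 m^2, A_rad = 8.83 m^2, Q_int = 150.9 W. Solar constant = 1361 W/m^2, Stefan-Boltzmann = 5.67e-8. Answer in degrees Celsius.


Numerator = alpha*S*A_sun + Q_int = 0.464*1361*1.08 + 150.9 = 832.9243 W
Denominator = eps*sigma*A_rad = 0.752*5.67e-8*8.83 = 3.7649707e-07 W/K^4
T^4 = 2.2122996e+09 K^4
T = 216.8757 K = -56.2743 C

-56.2743 degrees Celsius


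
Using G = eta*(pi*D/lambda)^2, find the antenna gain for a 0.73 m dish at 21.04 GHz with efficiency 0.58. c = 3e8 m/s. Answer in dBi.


lambda = c/f = 3e8 / 2.104e+10 = 0.01425856 m
G = eta*(pi*D/lambda)^2 = 0.58*(pi*0.73/0.01425856)^2
G = 15004.5308 (linear)
G = 10*log10(15004.5308) = 41.7622 dBi

41.7622 dBi


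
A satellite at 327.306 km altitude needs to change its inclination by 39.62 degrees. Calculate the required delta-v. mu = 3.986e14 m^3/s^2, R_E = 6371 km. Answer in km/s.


r = 6698.3060 km = 6.698306e+06 m
V = sqrt(mu/r) = 7714.1158 m/s
di = 39.62 deg = 0.6914994 rad
dV = 2*V*sin(di/2) = 2*7714.1158*sin(0.3457497)
dV = 5228.6606 m/s = 5.2287 km/s

5.2287 km/s


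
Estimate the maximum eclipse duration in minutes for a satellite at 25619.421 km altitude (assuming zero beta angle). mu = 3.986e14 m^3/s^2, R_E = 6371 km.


r = 31990.4210 km
T = 949.0518 min
Eclipse fraction = arcsin(R_E/r)/pi = arcsin(6371.0000/31990.4210)/pi
= arcsin(0.1991534)/pi = 0.06381919
Eclipse duration = 0.06381919 * 949.0518 = 60.5677 min

60.5677 minutes


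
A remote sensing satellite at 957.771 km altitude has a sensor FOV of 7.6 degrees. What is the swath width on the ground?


FOV = 7.6 deg = 0.132645 rad
swath = 2 * alt * tan(FOV/2) = 2 * 957.771 * tan(0.06632251)
swath = 2 * 957.771 * 0.06641993
swath = 127.2302 km

127.2302 km


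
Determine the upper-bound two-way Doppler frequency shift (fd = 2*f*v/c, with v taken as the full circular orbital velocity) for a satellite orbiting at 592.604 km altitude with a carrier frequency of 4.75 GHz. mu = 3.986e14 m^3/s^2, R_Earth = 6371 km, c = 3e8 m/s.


r = 6.963604e+06 m
v = sqrt(mu/r) = 7565.7435 m/s (worst-case radial velocity)
f = 4.75 GHz = 4.75e+09 Hz
fd = 2*f*v/c = 2*4.75e+09*7565.7435/3.0e+08
fd = 239581.8779 Hz

239581.8779 Hz


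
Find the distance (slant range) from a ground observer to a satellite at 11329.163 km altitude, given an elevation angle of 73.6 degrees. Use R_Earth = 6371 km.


h = 11329.163 km, el = 73.6 deg
d = -R_E*sin(el) + sqrt((R_E*sin(el))^2 + 2*R_E*h + h^2)
d = -6371.0000*sin(1.2846) + sqrt((6371.0000*0.959314)^2 + 2*6371.0000*11329.163 + 11329.163^2)
d = 11496.7341 km

11496.7341 km


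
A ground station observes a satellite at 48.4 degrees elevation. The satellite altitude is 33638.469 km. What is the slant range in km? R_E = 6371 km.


h = 33638.469 km, el = 48.4 deg
d = -R_E*sin(el) + sqrt((R_E*sin(el))^2 + 2*R_E*h + h^2)
d = -6371.0000*sin(0.8447394) + sqrt((6371.0000*0.7477981)^2 + 2*6371.0000*33638.469 + 33638.469^2)
d = 35021.0241 km

35021.0241 km


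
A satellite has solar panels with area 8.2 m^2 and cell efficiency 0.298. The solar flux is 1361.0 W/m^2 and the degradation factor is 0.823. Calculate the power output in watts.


P = area * eta * S * degradation
P = 8.2 * 0.298 * 1361.0 * 0.823
P = 2737.0837 W

2737.0837 W


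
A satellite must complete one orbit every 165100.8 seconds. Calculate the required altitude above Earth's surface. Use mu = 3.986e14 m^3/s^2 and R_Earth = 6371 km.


T = 165100.8 s
r = (mu*T^2/(4*pi^2))^(1/3) = (3.986e14 * 165100.8^2 / (4*pi^2))^(1/3)
r = 6.5046705e+07 m = 65046.7054 km
alt = r - R_E = 65046.7054 - 6371 = 58675.7054 km

58675.7054 km


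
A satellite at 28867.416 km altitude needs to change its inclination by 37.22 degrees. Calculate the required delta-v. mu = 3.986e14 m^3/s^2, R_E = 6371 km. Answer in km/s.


r = 35238.4160 km = 3.5238416e+07 m
V = sqrt(mu/r) = 3363.2601 m/s
di = 37.22 deg = 0.6496115 rad
dV = 2*V*sin(di/2) = 2*3363.2601*sin(0.3248058)
dV = 2146.5989 m/s = 2.1466 km/s

2.1466 km/s


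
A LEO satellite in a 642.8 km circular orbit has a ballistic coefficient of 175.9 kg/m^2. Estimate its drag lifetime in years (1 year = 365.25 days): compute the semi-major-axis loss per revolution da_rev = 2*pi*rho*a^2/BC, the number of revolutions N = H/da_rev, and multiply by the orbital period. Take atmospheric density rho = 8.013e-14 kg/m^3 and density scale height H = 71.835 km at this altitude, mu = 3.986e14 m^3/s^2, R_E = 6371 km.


a = R_E + alt = 7013.8000 km = 7.0138e+06 m
da_rev = 2*pi*rho*a^2/BC = 2*pi*8.013e-14*(7.0138e+06)^2/175.9 = 0.140804303 m per revolution
N = H/da_rev = 71835.0000 m / 0.140804303 m = 510176.1699 revolutions
P = 2*pi*sqrt(a^3/mu) = 5845.7641 s
lifetime = N*P = 510176.1699 * 5845.7641 = 2.9823696e+09 s = 34518.1661 days
years = 34518.1661 / 365.25 = 94.5056 years

94.5056 years


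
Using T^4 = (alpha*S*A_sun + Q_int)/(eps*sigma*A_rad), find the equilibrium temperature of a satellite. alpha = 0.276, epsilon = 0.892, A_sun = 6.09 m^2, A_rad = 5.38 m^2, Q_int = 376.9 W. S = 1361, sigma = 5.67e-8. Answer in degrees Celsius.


Numerator = alpha*S*A_sun + Q_int = 0.276*1361*6.09 + 376.9 = 2664.5232 W
Denominator = eps*sigma*A_rad = 0.892*5.67e-8*5.38 = 2.7210103e-07 W/K^4
T^4 = 9.792404e+09 K^4
T = 314.5736 K = 41.4236 C

41.4236 degrees Celsius


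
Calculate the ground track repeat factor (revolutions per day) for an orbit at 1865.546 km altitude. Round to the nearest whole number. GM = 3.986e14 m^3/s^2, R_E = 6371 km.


r = 8.236546e+06 m
T = 2*pi*sqrt(r^3/mu) = 7439.2459 s = 123.9874 min
revs/day = 1440 / 123.9874 = 11.6141
Rounded: 12 revolutions per day

12 revolutions per day


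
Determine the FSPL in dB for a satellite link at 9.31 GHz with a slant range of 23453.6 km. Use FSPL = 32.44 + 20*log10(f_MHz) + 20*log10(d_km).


f = 9.31 GHz = 9310.0000 MHz
d = 23453.6 km
FSPL = 32.44 + 20*log10(9310.0000) + 20*log10(23453.6)
FSPL = 32.44 + 79.3790 + 87.4042
FSPL = 199.2232 dB

199.2232 dB


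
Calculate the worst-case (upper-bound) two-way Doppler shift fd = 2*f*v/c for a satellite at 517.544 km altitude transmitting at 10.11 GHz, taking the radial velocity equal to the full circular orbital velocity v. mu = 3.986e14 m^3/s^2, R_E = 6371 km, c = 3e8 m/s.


r = 6.888544e+06 m
v = sqrt(mu/r) = 7606.8513 m/s (worst-case radial velocity)
f = 10.11 GHz = 1.011e+10 Hz
fd = 2*f*v/c = 2*1.011e+10*7606.8513/3.0e+08
fd = 512701.7801 Hz

512701.7801 Hz


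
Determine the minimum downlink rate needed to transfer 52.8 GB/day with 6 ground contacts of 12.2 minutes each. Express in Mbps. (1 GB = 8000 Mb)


total contact time = 6 * 12.2 * 60 = 4392.0000 s
data = 52.8 GB = 422400.0000 Mb
rate = 422400.0000 / 4392.0000 = 96.1749 Mbps

96.1749 Mbps


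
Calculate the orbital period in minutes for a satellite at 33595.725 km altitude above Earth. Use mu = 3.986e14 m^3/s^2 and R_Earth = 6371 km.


r = 39966.7250 km = 3.9966725e+07 m
T = 2*pi*sqrt(r^3/mu) = 2*pi*sqrt(6.3840413e+22 / 3.986e14)
T = 79516.8312 s = 1325.2805 min

1325.2805 minutes


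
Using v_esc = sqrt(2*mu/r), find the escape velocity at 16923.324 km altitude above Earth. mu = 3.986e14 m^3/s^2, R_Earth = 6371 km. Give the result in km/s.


r = 6371.0 + 16923.324 = 23294.3240 km = 2.3294324e+07 m
v_esc = sqrt(2*mu/r) = sqrt(2*3.986e14 / 2.3294324e+07)
v_esc = 5850.0367 m/s = 5.8500 km/s

5.8500 km/s


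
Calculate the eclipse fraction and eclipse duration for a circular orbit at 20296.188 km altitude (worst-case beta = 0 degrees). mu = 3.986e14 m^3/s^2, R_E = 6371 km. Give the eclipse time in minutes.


r = 26667.1880 km
T = 722.3136 min
Eclipse fraction = arcsin(R_E/r)/pi = arcsin(6371.0000/26667.1880)/pi
= arcsin(0.2389078)/pi = 0.07678938
Eclipse duration = 0.07678938 * 722.3136 = 55.4660 min

55.4660 minutes


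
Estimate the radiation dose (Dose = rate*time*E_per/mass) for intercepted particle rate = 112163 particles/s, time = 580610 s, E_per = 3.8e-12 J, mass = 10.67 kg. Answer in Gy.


Total energy deposited = rate * time * E_per
  = 112163 * 580610 * 3.8e-12 = 0.2474672 J
Dose = E_total / mass = 0.2474672 / 10.67
Dose = 0.02319281 Gy

0.0232 Gy


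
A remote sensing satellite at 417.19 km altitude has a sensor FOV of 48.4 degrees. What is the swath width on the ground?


FOV = 48.4 deg = 0.8447394 rad
swath = 2 * alt * tan(FOV/2) = 2 * 417.19 * tan(0.4223697)
swath = 2 * 417.19 * 0.4494178
swath = 374.9852 km

374.9852 km


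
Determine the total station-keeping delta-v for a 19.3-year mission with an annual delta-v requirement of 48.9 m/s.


dV = rate * years = 48.9 * 19.3
dV = 943.7700 m/s

943.7700 m/s


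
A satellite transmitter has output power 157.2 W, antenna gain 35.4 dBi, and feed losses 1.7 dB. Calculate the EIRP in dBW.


Pt = 157.2 W = 21.9645 dBW
EIRP = Pt_dBW + Gt - losses = 21.9645 + 35.4 - 1.7 = 55.6645 dBW

55.6645 dBW


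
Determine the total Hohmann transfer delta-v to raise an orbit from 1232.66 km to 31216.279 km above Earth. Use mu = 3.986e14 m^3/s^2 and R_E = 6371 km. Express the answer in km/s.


r1 = 7603.6600 km = 7.60366e+06 m
r2 = 37587.2790 km = 3.7587279e+07 m
dv1 = sqrt(mu/r1)*(sqrt(2*r2/(r1+r2)) - 1) = 2097.9713 m/s
dv2 = sqrt(mu/r2)*(1 - sqrt(2*r1/(r1+r2))) = 1367.4049 m/s
total dv = |dv1| + |dv2| = 2097.9713 + 1367.4049 = 3465.3762 m/s = 3.4654 km/s

3.4654 km/s


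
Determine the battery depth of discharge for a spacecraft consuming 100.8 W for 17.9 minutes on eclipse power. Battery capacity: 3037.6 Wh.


E_used = P * t / 60 = 100.8 * 17.9 / 60 = 30.0720 Wh
DOD = E_used / E_total * 100 = 30.0720 / 3037.6 * 100
DOD = 0.9899921 %

0.9900 %


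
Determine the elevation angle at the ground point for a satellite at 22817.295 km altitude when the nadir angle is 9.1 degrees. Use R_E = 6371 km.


r = R_E + alt = 29188.2950 km
Law of sines in the satellite / Earth-center / ground-point triangle:
  sin(nadir)/R_E = sin(90 + el)/r  =>  cos(el) = (r/R_E)*sin(nadir)
cos(el) = (29188.2950 / 6371.0000) * sin(9.1 deg) = 0.7245902
el = arccos(0.7245902) = 43.5652 deg
(Earth-central angle = 90 - nadir - el = 37.3348 deg)

43.5652 degrees


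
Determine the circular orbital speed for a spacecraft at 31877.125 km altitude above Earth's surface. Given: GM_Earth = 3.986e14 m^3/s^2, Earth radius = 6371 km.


r = R_E + alt = 6371.0 + 31877.125 = 38248.1250 km = 3.8248125e+07 m
v = sqrt(mu/r) = sqrt(3.986e14 / 3.8248125e+07) = 3228.2233 m/s = 3.2282 km/s

3.2282 km/s


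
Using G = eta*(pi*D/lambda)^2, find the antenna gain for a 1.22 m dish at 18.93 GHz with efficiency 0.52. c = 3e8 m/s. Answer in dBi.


lambda = c/f = 3e8 / 1.893e+10 = 0.01584786 m
G = eta*(pi*D/lambda)^2 = 0.52*(pi*1.22/0.01584786)^2
G = 30414.5552 (linear)
G = 10*log10(30414.5552) = 44.8308 dBi

44.8308 dBi


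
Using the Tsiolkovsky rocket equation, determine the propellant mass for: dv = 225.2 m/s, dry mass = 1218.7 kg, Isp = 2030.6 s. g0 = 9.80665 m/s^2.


ve = Isp * g0 = 2030.6 * 9.80665 = 19913.383490 m/s
mass ratio = exp(dv/ve) = exp(225.2/19913.383490) = 1.01137317
m_prop = m_dry * (mr - 1) = 1218.7 * (1.01137317 - 1)
m_prop = 13.8605 kg

13.8605 kg


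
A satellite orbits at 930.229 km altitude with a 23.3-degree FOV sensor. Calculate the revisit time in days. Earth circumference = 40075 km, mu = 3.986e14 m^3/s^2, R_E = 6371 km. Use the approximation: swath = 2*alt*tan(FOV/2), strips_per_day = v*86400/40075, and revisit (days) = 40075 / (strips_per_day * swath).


swath = 2*930.229*tan(0.2033309) = 383.5895 km
v = sqrt(mu/r) = 7388.7447 m/s = 7.3887 km/s
strips/day = v*86400/40075 = 7.3887*86400/40075 = 15.9298
coverage/day = strips * swath = 15.9298 * 383.5895 = 6110.5110 km
revisit = 40075 / 6110.5110 = 6.5584 days

6.5584 days


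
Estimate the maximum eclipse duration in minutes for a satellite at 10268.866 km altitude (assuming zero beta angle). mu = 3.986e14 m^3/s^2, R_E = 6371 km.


r = 16639.8660 km
T = 356.0285 min
Eclipse fraction = arcsin(R_E/r)/pi = arcsin(6371.0000/16639.8660)/pi
= arcsin(0.3828757)/pi = 0.1250662
Eclipse duration = 0.1250662 * 356.0285 = 44.5271 min

44.5271 minutes


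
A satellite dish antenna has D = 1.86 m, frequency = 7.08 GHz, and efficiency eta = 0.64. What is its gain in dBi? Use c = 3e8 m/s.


lambda = c/f = 3e8 / 7.08e+09 = 0.04237288 m
G = eta*(pi*D/lambda)^2 = 0.64*(pi*1.86/0.04237288)^2
G = 12171.0939 (linear)
G = 10*log10(12171.0939) = 40.8533 dBi

40.8533 dBi


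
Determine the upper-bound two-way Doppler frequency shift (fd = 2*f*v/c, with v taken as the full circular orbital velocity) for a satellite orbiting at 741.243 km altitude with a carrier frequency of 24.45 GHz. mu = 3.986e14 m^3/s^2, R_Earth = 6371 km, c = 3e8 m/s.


r = 7.112243e+06 m
v = sqrt(mu/r) = 7486.2677 m/s (worst-case radial velocity)
f = 24.45 GHz = 2.445e+10 Hz
fd = 2*f*v/c = 2*2.445e+10*7486.2677/3.0e+08
fd = 1.2202616e+06 Hz

1.2203e+06 Hz


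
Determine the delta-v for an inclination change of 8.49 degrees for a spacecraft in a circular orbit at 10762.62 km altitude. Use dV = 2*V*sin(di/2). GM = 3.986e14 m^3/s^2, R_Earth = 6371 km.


r = 17133.6200 km = 1.713362e+07 m
V = sqrt(mu/r) = 4823.2979 m/s
di = 8.49 deg = 0.1481785 rad
dV = 2*V*sin(di/2) = 2*4823.2979*sin(0.07408923)
dV = 714.0551 m/s = 0.7140551 km/s

0.7141 km/s


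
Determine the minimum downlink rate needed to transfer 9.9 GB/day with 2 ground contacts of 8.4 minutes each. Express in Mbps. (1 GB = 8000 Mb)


total contact time = 2 * 8.4 * 60 = 1008.0000 s
data = 9.9 GB = 79200.0000 Mb
rate = 79200.0000 / 1008.0000 = 78.5714 Mbps

78.5714 Mbps


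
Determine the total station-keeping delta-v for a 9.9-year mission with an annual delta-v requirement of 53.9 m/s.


dV = rate * years = 53.9 * 9.9
dV = 533.6100 m/s

533.6100 m/s


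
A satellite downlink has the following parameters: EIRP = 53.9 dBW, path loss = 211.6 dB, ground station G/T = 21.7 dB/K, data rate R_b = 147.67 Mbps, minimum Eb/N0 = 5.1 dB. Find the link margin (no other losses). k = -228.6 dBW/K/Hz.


C/N0 = EIRP - FSPL + G/T - k = 53.9 - 211.6 + 21.7 - (-228.6)
C/N0 = 92.6000 dB-Hz
R_b = 147.67 Mbps = 1.4767e+08 bps -> 10*log10(R_b) = 81.6929 dB-Hz
Eb/N0 = C/N0 - 10*log10(R_b) = 92.6000 - 81.6929 = 10.9071 dB
Margin = Eb/N0 - Eb/N0_req = 10.9071 - 5.1 = 5.8071 dB (link closes)

5.8071 dB


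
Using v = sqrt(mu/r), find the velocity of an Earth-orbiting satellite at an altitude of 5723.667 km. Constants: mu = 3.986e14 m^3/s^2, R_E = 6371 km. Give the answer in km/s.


r = R_E + alt = 6371.0 + 5723.667 = 12094.6670 km = 1.2094667e+07 m
v = sqrt(mu/r) = sqrt(3.986e14 / 1.2094667e+07) = 5740.7904 m/s = 5.7408 km/s

5.7408 km/s
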